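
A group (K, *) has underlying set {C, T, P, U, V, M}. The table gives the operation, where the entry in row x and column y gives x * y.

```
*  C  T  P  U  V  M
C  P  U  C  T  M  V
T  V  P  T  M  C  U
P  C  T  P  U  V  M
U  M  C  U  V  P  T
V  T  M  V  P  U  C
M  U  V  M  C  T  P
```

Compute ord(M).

2

The identity element is P (its row matches the header).
M^1 = M
M^2 = M * M = P
The first power of M equal to the identity is M^2, so ord(M) = 2.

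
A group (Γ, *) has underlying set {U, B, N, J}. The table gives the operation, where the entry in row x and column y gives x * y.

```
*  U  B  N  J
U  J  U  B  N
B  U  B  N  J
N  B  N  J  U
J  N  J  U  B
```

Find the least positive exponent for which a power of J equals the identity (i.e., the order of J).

2

The identity element is B (its row matches the header).
J^1 = J
J^2 = J * J = B
The first power of J equal to the identity is J^2, so ord(J) = 2.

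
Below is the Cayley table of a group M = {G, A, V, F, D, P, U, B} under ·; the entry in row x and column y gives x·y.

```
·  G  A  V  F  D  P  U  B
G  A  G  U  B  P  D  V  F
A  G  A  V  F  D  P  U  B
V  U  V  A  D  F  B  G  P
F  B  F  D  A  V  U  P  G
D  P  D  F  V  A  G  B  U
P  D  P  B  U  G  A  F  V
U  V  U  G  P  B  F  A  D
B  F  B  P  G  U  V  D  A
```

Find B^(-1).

First locate the identity: row A matches the header, so A is the identity.
Scan row B for A: B·B = A. Hence B^(-1) = B.

B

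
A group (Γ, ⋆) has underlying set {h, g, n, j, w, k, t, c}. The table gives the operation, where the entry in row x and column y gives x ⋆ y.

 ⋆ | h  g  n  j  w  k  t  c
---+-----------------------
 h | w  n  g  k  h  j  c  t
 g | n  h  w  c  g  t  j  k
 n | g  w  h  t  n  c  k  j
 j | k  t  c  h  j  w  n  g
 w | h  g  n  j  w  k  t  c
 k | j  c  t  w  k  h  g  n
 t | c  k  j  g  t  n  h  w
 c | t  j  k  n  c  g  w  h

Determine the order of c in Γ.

4

The identity element is w (its row matches the header).
c^1 = c
c^2 = c ⋆ c = h
c^3 = h ⋆ c = t
c^4 = t ⋆ c = w
The first power of c equal to the identity is c^4, so ord(c) = 4.
(Structurally, Γ here is isomorphic to the quaternion group Q_8.)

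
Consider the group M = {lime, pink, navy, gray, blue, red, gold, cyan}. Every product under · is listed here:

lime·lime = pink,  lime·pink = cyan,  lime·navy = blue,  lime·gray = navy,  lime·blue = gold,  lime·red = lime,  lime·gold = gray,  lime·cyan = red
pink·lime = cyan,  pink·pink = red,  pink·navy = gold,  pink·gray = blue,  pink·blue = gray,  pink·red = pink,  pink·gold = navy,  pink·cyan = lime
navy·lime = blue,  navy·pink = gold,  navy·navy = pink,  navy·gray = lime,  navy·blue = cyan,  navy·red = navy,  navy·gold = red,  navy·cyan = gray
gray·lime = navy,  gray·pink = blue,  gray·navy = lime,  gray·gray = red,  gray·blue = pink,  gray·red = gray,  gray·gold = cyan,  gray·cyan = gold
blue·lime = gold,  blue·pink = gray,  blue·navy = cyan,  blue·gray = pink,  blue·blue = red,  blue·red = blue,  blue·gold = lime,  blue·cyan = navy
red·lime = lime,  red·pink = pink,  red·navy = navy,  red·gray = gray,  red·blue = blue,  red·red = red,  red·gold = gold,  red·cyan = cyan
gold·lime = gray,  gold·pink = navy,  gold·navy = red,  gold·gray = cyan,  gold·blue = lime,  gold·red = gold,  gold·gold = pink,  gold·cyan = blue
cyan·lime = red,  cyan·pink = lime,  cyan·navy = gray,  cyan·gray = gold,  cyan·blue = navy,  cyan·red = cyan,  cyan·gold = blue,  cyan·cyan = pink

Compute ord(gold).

4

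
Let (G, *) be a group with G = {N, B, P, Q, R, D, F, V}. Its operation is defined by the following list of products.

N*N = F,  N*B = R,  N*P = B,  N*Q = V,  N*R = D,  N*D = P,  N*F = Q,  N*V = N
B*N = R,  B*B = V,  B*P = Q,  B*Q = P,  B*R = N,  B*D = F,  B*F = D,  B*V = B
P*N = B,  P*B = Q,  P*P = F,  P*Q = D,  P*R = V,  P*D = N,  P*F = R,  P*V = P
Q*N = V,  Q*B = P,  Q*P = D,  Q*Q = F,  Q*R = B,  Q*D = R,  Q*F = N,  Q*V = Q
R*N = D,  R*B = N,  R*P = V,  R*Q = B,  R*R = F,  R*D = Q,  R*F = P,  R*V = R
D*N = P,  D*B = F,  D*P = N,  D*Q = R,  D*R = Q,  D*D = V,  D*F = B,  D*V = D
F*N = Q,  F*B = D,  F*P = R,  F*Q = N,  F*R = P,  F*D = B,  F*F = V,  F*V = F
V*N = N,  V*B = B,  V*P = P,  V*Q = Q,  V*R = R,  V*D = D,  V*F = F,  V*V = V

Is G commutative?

Yes

Check whether the table is symmetric across its main diagonal.
Every entry (row x, col y) equals the entry (row y, col x), so G is abelian.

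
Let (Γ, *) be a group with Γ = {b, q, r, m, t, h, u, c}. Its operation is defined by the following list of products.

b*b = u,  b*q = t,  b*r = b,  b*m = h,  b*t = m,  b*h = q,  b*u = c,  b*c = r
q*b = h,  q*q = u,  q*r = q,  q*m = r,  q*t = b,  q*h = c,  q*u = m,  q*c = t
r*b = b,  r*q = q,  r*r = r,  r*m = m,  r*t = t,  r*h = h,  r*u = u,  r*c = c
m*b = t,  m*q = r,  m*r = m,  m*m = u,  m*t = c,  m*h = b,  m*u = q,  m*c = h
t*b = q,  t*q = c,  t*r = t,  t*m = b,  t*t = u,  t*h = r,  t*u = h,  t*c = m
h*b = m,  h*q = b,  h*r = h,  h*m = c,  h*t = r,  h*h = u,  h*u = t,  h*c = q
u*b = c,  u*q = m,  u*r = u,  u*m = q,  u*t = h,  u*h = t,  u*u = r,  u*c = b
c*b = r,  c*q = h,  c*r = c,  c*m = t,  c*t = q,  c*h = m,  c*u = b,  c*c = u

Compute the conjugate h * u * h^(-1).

u

The identity is r. In row h, the entry r sits in column t, so h^(-1) = t.
h * u = t
t * t = u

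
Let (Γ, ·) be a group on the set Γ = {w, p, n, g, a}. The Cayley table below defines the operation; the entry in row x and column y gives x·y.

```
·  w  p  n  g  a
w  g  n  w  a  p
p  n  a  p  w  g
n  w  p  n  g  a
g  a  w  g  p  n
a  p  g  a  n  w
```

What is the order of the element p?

5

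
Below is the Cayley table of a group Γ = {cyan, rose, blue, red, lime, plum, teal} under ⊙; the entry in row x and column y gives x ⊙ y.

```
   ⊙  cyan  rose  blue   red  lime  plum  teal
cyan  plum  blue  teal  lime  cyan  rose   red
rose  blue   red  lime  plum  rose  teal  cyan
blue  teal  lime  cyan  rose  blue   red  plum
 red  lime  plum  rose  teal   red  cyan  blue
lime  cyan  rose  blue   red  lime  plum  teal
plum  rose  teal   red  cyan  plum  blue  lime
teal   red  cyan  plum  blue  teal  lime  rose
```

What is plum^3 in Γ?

plum^1 = plum
plum^2 = plum ⊙ plum = blue
plum^3 = blue ⊙ plum = red

red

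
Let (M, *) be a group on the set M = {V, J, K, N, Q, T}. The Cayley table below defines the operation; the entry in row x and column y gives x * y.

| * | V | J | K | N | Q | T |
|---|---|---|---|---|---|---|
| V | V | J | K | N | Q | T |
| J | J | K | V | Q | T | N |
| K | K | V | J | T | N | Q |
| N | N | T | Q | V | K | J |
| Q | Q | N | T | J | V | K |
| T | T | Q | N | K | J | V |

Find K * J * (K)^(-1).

The identity is V. In row K, the entry V sits in column J, so K^(-1) = J.
K * J = V
V * J = J
(Structurally, M here is isomorphic to the symmetric group S_3.)

J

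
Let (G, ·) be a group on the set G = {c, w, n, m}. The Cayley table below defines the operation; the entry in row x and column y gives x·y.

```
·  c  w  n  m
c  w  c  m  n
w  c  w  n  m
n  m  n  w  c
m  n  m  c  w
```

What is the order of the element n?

2

The identity element is w (its row matches the header).
n^1 = n
n^2 = n·n = w
The first power of n equal to the identity is n^2, so ord(n) = 2.
(Structurally, G here is isomorphic to the Klein four-group V_4.)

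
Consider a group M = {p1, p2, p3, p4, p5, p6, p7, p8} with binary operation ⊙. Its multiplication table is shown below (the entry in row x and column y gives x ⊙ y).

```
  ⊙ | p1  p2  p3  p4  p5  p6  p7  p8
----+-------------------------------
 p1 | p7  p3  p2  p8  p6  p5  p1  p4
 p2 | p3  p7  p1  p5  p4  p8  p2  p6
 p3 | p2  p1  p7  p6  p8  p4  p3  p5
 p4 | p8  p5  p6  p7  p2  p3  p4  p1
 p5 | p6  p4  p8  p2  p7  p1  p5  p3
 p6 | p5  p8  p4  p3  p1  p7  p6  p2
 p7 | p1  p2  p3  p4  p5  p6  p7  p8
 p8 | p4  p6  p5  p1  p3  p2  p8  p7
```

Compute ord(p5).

The identity element is p7 (its row matches the header).
p5^1 = p5
p5^2 = p5 ⊙ p5 = p7
The first power of p5 equal to the identity is p5^2, so ord(p5) = 2.
(Structurally, M here is isomorphic to the elementary abelian group (Z_2)^3.)

2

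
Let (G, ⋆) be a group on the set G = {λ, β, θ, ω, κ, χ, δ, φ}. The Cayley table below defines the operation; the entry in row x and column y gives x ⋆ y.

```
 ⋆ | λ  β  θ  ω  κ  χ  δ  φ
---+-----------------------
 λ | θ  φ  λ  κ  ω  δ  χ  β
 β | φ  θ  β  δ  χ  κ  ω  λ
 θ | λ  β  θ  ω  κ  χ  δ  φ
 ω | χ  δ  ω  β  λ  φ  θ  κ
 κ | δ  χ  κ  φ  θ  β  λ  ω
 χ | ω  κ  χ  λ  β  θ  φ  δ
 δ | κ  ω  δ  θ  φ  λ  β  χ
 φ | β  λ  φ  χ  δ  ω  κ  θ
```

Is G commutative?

No

ω ⋆ λ = χ but λ ⋆ ω = κ.
Since ω and λ do not commute, G is not abelian.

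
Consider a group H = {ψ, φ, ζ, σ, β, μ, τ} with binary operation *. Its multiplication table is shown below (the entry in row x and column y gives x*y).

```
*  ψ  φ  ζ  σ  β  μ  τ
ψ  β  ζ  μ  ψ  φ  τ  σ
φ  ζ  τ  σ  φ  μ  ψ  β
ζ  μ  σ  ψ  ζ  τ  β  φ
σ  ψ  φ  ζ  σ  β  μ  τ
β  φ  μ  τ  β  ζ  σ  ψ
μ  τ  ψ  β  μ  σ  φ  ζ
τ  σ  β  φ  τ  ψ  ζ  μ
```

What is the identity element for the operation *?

σ

The identity e satisfies e*x = x for all x, so its row in the table reproduces the column headers.
Row σ reads: ψ, φ, ζ, σ, β, μ, τ — exactly the header order. So σ is the identity.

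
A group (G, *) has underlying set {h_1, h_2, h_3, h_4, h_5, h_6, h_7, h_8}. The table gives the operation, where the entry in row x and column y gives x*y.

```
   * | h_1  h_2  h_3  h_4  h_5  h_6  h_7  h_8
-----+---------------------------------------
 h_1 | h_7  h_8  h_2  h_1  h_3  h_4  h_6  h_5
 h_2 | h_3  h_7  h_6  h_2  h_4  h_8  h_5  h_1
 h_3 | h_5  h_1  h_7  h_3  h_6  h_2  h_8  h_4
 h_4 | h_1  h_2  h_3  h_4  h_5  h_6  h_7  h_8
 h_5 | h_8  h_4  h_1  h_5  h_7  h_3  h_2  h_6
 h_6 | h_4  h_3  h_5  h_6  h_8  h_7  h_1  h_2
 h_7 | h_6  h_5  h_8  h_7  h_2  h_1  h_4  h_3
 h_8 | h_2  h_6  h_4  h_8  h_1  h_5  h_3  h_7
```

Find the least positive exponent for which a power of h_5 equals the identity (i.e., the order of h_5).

The identity element is h_4 (its row matches the header).
h_5^1 = h_5
h_5^2 = h_5*h_5 = h_7
h_5^3 = h_7*h_5 = h_2
h_5^4 = h_2*h_5 = h_4
The first power of h_5 equal to the identity is h_5^4, so ord(h_5) = 4.

4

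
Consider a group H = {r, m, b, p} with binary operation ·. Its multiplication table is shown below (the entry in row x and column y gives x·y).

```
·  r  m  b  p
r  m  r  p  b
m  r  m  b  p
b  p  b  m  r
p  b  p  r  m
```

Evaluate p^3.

p^1 = p
p^2 = p·p = m
p^3 = m·p = p

p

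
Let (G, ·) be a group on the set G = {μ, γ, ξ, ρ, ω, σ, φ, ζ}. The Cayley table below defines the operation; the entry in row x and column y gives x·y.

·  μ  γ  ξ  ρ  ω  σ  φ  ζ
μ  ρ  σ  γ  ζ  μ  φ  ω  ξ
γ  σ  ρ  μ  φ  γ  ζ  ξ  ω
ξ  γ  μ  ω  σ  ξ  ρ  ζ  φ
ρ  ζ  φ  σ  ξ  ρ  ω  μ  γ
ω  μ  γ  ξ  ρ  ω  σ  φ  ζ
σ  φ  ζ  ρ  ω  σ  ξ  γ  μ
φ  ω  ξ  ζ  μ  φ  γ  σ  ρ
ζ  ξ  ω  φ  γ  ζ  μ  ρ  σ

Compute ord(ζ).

8

The identity element is ω (its row matches the header).
ζ^1 = ζ
ζ^2 = ζ·ζ = σ
ζ^3 = σ·ζ = μ
ζ^4 = μ·ζ = ξ
ζ^5 = ξ·ζ = φ
ζ^6 = φ·ζ = ρ
ζ^7 = ρ·ζ = γ
ζ^8 = γ·ζ = ω
The first power of ζ equal to the identity is ζ^8, so ord(ζ) = 8.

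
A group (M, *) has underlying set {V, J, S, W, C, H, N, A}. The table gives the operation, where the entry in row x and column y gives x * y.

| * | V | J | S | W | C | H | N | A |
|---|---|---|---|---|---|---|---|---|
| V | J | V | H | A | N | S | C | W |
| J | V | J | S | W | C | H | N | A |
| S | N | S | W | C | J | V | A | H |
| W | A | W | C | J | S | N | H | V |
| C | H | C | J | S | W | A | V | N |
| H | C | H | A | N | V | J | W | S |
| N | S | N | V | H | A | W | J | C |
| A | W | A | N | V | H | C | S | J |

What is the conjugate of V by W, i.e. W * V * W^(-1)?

The identity is J. In row W, the entry J sits in column W, so W^(-1) = W.
W * V = A
A * W = V
(Structurally, M here is isomorphic to the dihedral group D_4.)

V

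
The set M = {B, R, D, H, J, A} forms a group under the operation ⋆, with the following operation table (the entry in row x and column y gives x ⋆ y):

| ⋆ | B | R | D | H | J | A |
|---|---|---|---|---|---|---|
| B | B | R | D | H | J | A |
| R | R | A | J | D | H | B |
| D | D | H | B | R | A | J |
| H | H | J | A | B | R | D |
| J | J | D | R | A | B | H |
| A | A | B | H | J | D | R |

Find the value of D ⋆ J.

A

Read row D, column J: D ⋆ J = A.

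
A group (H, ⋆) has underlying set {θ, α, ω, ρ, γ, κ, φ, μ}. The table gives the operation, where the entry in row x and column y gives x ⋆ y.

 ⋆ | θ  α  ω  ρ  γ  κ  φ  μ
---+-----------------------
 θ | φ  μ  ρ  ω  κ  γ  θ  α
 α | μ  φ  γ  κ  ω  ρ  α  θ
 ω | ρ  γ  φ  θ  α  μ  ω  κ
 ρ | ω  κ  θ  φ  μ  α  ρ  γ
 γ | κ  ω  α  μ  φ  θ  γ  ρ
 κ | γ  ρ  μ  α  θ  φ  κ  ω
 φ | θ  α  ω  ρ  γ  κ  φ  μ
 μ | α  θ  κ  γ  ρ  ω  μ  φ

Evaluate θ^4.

φ

θ^1 = θ
θ^2 = θ ⋆ θ = φ
θ^3 = φ ⋆ θ = θ
θ^4 = θ ⋆ θ = φ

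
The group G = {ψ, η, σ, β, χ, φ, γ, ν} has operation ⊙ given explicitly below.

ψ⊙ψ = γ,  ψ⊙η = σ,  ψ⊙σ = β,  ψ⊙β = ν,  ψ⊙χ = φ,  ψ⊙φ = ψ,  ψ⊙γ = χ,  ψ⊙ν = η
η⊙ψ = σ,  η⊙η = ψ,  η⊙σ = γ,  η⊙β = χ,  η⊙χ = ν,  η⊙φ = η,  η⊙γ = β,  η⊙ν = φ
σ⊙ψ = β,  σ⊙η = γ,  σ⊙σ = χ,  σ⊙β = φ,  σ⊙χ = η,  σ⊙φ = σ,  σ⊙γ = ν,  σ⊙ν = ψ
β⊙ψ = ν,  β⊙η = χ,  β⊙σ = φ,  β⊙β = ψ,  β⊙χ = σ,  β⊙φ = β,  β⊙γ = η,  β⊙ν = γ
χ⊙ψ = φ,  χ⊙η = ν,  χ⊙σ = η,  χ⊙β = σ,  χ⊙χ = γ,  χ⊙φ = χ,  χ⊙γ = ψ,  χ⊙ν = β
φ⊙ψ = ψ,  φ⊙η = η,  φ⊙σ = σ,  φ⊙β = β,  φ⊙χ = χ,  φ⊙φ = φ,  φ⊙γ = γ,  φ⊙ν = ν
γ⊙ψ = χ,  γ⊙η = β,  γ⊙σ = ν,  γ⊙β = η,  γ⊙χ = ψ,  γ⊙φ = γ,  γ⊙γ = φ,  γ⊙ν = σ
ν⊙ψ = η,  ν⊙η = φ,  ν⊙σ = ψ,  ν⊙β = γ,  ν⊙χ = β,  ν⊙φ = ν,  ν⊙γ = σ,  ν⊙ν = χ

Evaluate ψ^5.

ψ

ψ^1 = ψ
ψ^2 = ψ ⊙ ψ = γ
ψ^3 = γ ⊙ ψ = χ
ψ^4 = χ ⊙ ψ = φ
ψ^5 = φ ⊙ ψ = ψ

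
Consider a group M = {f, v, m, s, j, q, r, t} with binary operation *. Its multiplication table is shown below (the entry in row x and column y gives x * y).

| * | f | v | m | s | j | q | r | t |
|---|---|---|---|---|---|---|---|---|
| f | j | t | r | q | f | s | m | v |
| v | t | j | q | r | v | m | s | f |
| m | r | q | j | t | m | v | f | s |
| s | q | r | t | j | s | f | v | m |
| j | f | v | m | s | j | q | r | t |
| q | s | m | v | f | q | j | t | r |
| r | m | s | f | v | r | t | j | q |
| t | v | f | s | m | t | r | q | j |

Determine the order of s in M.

2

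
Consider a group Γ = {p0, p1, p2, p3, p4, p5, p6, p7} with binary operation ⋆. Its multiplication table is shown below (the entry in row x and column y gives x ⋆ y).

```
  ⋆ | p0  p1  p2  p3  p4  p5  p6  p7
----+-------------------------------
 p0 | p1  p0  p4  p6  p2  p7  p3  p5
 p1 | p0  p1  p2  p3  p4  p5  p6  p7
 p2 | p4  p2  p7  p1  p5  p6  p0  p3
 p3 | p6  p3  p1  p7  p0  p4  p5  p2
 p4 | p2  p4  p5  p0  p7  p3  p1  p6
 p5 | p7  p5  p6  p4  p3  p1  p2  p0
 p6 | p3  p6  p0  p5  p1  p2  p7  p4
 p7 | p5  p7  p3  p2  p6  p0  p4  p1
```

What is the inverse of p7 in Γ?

First locate the identity: row p1 matches the header, so p1 is the identity.
Scan row p7 for p1: p7 ⋆ p7 = p1. Hence p7^(-1) = p7.
(Structurally, Γ here is isomorphic to Z_2 x Z_4.)

p7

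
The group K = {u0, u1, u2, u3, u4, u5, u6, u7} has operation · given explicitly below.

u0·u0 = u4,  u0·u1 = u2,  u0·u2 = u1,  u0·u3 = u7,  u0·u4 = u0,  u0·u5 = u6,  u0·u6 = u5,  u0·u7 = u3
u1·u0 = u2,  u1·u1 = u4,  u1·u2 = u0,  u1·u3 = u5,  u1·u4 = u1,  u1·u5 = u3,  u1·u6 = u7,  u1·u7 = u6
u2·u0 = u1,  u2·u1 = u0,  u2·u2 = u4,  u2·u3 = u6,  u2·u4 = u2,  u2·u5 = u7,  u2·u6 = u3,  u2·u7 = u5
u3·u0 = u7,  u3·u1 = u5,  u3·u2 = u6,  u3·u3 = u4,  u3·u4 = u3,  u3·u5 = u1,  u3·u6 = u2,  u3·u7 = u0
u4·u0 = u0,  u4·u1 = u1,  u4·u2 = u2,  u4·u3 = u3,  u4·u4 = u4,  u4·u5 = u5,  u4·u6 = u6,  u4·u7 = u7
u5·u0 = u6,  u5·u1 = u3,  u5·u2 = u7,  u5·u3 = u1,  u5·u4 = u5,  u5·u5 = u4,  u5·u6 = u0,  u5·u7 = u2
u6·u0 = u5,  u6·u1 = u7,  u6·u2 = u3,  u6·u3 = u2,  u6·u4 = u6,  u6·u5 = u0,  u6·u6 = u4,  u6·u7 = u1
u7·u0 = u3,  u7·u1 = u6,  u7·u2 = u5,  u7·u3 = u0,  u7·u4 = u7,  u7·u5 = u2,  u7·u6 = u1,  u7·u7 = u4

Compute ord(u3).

2

The identity element is u4 (its row matches the header).
u3^1 = u3
u3^2 = u3·u3 = u4
The first power of u3 equal to the identity is u3^2, so ord(u3) = 2.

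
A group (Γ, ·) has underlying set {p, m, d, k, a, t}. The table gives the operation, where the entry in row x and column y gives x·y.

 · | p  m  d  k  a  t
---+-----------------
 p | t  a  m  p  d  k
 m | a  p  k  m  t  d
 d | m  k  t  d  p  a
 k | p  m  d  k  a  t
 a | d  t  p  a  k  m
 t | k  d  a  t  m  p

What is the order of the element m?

6

The identity element is k (its row matches the header).
m^1 = m
m^2 = m·m = p
m^3 = p·m = a
m^4 = a·m = t
m^5 = t·m = d
m^6 = d·m = k
The first power of m equal to the identity is m^6, so ord(m) = 6.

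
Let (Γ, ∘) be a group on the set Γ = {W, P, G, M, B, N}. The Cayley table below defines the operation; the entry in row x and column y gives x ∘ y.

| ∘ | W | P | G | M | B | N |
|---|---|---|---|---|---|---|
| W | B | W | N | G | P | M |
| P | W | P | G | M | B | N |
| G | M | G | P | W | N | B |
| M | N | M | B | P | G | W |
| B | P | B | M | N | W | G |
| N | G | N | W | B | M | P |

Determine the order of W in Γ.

3

The identity element is P (its row matches the header).
W^1 = W
W^2 = W ∘ W = B
W^3 = B ∘ W = P
The first power of W equal to the identity is W^3, so ord(W) = 3.
(Structurally, Γ here is isomorphic to the symmetric group S_3.)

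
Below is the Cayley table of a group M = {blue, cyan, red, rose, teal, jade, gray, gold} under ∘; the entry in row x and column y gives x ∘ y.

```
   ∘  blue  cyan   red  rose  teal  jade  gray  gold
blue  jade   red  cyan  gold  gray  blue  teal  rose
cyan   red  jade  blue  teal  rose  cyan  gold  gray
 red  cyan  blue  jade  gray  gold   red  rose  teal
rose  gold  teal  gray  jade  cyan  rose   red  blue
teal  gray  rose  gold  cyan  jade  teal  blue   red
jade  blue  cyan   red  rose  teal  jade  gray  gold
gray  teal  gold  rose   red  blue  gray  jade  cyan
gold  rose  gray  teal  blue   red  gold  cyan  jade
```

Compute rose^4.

rose^1 = rose
rose^2 = rose ∘ rose = jade
rose^3 = jade ∘ rose = rose
rose^4 = rose ∘ rose = jade

jade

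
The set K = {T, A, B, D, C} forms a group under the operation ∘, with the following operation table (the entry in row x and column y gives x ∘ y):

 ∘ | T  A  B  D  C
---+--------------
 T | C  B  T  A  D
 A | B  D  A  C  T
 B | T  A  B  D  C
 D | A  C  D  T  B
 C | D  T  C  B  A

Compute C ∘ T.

Read row C, column T: C ∘ T = D.

D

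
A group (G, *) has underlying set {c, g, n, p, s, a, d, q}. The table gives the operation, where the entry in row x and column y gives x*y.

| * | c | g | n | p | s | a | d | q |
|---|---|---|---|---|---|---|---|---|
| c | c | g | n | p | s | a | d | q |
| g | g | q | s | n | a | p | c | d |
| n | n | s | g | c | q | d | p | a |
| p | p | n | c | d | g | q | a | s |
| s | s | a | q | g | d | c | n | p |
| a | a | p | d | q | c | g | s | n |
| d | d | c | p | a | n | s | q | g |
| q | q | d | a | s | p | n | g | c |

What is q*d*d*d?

q*d = g
g*d = c
c*d = d
(Structurally, G here is isomorphic to the cyclic group Z_8.)

d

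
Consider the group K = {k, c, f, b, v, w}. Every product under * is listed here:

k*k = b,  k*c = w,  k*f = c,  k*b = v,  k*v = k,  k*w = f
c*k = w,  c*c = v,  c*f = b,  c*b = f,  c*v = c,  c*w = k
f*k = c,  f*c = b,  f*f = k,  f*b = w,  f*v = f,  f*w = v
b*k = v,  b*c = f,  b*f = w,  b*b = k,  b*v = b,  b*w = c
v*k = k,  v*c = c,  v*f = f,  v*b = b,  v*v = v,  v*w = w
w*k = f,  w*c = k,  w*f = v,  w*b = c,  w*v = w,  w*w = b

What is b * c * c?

b

b * c = f
f * c = b
(Structurally, K here is isomorphic to the cyclic group Z_6.)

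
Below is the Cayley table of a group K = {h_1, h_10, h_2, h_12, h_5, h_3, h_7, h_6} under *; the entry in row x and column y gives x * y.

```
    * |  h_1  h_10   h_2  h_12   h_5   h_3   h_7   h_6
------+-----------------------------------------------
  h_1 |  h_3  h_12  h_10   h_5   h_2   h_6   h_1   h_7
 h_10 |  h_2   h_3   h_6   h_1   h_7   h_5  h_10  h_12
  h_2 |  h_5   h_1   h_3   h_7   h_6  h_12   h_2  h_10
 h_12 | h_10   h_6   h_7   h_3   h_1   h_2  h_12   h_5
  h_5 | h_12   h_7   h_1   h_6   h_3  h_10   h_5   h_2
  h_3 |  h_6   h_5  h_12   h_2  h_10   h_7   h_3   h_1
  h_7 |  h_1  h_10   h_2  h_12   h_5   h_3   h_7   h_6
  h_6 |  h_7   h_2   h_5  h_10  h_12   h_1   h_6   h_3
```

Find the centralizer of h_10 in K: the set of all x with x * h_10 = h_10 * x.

{h_10, h_3, h_5, h_7}

Compare row h_10 with column h_10 entry by entry.
h_5 * h_10 = h_7 = h_10 * h_5, so h_5 commutes with h_10.
h_2 * h_10 = h_1 but h_10 * h_2 = h_6, so h_2 does not.
Collecting the elements that commute with h_10: C(h_10) = {h_10, h_3, h_5, h_7}.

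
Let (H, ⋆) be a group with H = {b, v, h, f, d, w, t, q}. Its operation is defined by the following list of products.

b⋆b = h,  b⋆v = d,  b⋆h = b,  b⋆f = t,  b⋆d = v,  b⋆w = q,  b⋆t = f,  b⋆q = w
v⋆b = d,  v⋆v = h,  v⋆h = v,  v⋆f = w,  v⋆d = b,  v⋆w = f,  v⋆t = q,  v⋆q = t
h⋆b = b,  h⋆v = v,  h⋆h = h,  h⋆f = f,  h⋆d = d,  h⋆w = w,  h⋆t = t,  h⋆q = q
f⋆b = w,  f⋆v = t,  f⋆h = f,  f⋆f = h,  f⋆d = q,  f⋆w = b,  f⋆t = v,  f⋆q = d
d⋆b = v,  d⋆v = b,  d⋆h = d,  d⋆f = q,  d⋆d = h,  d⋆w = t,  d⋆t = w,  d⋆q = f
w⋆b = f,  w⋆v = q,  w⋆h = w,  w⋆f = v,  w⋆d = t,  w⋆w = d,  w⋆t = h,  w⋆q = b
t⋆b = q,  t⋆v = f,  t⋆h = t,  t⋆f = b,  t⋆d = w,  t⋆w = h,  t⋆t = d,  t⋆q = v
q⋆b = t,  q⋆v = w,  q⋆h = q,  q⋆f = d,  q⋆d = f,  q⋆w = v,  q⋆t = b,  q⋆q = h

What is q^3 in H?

q^1 = q
q^2 = q ⋆ q = h
q^3 = h ⋆ q = q
(Structurally, H here is isomorphic to the dihedral group D_4.)

q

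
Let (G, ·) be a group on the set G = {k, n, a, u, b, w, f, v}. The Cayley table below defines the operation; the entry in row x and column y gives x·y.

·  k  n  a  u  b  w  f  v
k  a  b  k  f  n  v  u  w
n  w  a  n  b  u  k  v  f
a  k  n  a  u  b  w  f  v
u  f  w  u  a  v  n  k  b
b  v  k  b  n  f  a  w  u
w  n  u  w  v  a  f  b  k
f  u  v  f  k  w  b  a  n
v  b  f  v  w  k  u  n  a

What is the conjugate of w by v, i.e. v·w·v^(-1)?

b

The identity is a. In row v, the entry a sits in column v, so v^(-1) = v.
v·w = u
u·v = b
(Structurally, G here is isomorphic to the dihedral group D_4.)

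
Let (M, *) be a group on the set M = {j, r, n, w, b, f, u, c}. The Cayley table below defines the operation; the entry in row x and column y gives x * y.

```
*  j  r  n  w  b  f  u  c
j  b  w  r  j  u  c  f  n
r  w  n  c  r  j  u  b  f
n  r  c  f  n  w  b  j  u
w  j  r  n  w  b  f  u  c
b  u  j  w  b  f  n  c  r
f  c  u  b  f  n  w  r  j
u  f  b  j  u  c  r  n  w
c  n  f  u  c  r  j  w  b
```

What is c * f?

Read row c, column f: c * f = j.

j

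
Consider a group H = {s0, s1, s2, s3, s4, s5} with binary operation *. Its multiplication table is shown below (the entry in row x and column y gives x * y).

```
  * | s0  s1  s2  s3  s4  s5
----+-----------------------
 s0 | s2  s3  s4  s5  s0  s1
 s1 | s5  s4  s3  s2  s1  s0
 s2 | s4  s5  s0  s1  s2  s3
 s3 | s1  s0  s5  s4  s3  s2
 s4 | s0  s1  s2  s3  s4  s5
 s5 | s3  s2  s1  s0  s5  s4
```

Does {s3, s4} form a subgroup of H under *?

Yes

{s3, s4} contains the identity s4.
Checking products: every product of two elements of {s3, s4} (read from the table) lies in {s3, s4}, so the set is closed.
In a finite group, a nonempty closed subset is a subgroup. So {s3, s4} ≤ H.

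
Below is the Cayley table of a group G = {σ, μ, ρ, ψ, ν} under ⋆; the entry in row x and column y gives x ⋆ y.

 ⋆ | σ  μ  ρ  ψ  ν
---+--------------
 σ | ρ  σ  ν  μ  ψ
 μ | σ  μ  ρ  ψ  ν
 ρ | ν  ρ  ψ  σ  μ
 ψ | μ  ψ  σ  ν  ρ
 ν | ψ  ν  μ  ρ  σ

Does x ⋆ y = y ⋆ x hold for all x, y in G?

Yes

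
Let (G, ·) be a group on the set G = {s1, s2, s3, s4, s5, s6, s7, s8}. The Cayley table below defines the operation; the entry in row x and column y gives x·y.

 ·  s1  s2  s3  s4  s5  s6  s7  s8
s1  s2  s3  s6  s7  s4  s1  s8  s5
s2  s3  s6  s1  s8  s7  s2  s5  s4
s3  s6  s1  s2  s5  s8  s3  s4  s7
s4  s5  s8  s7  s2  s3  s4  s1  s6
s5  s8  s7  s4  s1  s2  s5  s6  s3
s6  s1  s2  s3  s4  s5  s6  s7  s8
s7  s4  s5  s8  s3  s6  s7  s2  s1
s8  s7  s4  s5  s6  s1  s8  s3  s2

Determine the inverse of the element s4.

First locate the identity: row s6 matches the header, so s6 is the identity.
Scan row s4 for s6: s4·s8 = s6. Hence s4^(-1) = s8.

s8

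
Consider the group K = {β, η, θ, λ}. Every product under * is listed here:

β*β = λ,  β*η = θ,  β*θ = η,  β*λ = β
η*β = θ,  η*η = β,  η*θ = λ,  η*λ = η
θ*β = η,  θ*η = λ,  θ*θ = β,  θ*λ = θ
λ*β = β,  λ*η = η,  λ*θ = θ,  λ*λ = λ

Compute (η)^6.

β

η^1 = η
η^2 = η * η = β
η^3 = β * η = θ
η^4 = θ * η = λ
η^5 = λ * η = η
η^6 = η * η = β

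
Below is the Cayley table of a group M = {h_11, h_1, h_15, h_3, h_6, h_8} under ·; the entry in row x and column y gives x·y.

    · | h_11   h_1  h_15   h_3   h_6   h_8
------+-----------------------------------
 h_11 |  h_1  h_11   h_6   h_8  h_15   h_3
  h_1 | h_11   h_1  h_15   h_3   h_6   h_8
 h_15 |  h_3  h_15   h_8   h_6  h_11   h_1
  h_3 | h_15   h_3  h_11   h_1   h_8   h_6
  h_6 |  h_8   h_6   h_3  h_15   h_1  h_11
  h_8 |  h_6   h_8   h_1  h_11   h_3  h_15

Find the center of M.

An element z is central iff its row equals its column in the table.
For h_11: h_11·h_15 = h_6 ≠ h_3 = h_15·h_11, so h_11 ∉ Z.
Checking each element this way leaves Z(M) = {h_1}.

{h_1}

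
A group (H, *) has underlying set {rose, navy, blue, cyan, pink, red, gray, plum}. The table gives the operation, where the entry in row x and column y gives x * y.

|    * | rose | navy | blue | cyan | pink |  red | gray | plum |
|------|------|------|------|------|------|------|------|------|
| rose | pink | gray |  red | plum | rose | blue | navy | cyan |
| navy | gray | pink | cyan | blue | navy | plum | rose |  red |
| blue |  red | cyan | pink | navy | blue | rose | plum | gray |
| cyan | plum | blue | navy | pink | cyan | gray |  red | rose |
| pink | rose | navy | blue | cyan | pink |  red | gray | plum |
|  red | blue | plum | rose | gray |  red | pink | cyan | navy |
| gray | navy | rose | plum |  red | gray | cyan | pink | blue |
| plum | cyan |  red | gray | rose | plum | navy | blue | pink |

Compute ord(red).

The identity element is pink (its row matches the header).
red^1 = red
red^2 = red * red = pink
The first power of red equal to the identity is red^2, so ord(red) = 2.
(Structurally, H here is isomorphic to the elementary abelian group (Z_2)^3.)

2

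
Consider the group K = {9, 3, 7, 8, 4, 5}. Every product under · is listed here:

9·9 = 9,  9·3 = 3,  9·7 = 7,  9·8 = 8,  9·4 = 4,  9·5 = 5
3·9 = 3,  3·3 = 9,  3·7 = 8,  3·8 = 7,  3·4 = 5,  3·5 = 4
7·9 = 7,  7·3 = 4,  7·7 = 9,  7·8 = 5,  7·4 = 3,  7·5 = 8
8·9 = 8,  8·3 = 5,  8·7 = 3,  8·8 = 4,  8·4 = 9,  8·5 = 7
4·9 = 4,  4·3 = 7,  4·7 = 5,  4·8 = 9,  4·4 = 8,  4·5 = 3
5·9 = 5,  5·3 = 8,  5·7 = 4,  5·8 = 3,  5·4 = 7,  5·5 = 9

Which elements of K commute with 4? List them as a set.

Compare row 4 with column 4 entry by entry.
8·4 = 9 = 4·8, so 8 commutes with 4.
3·4 = 5 but 4·3 = 7, so 3 does not.
Collecting the elements that commute with 4: C(4) = {4, 8, 9}.
(Structurally, K here is isomorphic to the symmetric group S_3.)

{4, 8, 9}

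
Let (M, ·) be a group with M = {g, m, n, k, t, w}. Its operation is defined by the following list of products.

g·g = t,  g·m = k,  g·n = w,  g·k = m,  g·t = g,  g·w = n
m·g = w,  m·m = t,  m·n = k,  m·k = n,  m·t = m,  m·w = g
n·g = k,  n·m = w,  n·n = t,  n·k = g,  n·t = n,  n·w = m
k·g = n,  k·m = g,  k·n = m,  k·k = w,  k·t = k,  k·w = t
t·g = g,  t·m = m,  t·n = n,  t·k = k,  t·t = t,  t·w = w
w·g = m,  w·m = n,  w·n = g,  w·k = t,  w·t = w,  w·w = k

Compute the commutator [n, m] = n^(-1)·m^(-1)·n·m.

k

Identity is t; from the table n^(-1) = n and m^(-1) = m.
n·m = w
w·n = g
g·m = k
(Structurally, M here is isomorphic to the symmetric group S_3.)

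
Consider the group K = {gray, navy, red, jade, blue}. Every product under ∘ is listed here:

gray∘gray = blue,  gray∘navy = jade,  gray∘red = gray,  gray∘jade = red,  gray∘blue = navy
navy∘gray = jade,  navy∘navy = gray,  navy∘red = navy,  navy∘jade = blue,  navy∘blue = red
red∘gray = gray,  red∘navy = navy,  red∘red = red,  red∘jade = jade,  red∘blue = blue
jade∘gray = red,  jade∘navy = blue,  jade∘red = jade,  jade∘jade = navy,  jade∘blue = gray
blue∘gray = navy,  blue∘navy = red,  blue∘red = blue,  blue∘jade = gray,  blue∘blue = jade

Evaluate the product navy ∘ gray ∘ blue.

navy ∘ gray = jade
jade ∘ blue = gray

gray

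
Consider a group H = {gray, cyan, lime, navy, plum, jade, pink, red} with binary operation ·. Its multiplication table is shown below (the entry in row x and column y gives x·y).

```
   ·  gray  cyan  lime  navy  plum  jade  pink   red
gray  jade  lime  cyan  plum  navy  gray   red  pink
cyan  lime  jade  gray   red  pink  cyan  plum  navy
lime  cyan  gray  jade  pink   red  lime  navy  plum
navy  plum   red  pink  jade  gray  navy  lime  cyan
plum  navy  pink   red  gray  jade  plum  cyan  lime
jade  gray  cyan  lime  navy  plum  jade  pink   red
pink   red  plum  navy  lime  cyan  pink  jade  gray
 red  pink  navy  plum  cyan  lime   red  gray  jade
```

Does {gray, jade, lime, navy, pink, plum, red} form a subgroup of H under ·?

No

navy·red = cyan, which is not in {gray, jade, lime, navy, pink, plum, red}.
The subset is not closed under ·, so it is not a subgroup.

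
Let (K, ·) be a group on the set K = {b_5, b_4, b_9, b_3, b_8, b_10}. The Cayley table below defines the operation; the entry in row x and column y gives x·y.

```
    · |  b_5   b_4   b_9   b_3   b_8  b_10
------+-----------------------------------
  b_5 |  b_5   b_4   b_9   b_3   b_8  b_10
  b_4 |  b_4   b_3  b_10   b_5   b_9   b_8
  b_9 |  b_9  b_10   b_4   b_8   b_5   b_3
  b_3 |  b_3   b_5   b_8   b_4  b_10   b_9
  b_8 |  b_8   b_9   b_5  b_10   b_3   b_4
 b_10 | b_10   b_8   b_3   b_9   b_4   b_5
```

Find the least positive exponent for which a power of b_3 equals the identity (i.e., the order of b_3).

3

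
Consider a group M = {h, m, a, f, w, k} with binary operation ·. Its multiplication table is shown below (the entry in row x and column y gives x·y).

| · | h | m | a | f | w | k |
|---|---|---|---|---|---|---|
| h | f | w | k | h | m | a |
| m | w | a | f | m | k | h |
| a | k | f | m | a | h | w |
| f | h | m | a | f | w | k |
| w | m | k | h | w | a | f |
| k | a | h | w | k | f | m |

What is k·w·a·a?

m

k·w = f
f·a = a
a·a = m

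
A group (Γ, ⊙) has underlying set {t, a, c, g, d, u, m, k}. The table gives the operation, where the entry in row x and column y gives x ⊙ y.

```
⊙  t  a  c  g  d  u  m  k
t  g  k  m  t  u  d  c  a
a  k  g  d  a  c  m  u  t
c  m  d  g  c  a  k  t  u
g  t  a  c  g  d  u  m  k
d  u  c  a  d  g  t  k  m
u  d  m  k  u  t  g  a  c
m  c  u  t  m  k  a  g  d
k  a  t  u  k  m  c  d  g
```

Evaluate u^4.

g

u^1 = u
u^2 = u ⊙ u = g
u^3 = g ⊙ u = u
u^4 = u ⊙ u = g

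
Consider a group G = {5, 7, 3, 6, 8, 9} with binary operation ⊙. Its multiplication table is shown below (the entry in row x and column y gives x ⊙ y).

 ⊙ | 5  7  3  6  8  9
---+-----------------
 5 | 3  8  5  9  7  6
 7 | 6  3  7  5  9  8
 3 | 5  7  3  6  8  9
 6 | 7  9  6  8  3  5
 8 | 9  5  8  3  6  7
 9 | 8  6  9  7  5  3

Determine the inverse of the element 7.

First locate the identity: row 3 matches the header, so 3 is the identity.
Scan row 7 for 3: 7 ⊙ 7 = 3. Hence 7^(-1) = 7.
(Structurally, G here is isomorphic to the symmetric group S_3.)

7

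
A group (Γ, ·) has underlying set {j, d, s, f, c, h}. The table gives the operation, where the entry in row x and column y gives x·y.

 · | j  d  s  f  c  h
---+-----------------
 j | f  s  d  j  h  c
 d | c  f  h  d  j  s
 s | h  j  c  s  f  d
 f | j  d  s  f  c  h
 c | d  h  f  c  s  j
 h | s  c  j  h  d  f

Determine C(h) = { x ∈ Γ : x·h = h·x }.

{f, h}

Compare row h with column h entry by entry.
c·h = j but h·c = d, so c does not.
Collecting the elements that commute with h: C(h) = {f, h}.
(Structurally, Γ here is isomorphic to the symmetric group S_3.)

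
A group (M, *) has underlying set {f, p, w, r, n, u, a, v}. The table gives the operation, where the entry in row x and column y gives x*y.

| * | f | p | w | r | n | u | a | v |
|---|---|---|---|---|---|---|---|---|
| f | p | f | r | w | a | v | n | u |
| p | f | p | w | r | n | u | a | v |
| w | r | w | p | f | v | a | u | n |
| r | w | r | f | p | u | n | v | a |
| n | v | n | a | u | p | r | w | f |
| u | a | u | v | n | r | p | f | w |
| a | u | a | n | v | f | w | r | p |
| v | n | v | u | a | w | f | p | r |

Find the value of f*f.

Read row f, column f: f*f = p.

p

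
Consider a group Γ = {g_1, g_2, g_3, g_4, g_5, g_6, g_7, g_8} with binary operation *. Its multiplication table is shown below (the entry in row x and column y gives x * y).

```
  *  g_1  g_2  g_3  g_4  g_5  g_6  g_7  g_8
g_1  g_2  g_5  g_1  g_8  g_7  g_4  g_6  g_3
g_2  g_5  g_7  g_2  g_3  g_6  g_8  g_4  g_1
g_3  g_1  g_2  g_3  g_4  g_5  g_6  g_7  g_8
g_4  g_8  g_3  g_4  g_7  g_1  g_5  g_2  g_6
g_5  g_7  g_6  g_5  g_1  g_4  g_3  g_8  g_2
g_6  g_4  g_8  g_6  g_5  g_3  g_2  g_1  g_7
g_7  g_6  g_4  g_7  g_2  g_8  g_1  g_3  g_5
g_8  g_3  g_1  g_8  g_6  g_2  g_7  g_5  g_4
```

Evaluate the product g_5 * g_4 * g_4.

g_5 * g_4 = g_1
g_1 * g_4 = g_8
(Structurally, Γ here is isomorphic to the cyclic group Z_8.)

g_8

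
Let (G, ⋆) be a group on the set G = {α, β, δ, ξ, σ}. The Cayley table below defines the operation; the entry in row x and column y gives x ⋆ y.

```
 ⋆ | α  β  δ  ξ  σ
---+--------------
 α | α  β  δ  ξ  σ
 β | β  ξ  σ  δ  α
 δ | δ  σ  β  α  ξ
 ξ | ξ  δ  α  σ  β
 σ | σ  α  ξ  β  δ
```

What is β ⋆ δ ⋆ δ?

ξ

β ⋆ δ = σ
σ ⋆ δ = ξ
(Structurally, G here is isomorphic to the cyclic group Z_5.)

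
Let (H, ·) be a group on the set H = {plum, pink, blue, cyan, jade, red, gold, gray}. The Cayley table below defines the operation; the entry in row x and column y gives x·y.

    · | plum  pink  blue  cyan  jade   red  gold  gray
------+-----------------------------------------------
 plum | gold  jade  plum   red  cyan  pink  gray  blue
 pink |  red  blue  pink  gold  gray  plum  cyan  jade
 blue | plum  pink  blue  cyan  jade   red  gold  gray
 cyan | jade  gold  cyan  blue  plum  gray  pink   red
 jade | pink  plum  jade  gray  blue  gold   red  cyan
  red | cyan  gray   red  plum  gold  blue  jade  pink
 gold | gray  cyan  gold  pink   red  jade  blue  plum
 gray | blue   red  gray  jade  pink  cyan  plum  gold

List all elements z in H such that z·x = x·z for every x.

An element z is central iff its row equals its column in the table.
For gray: gray·red = cyan ≠ pink = red·gray, so gray ∉ Z.
Checking each element this way leaves Z(H) = {blue, gold}.

{blue, gold}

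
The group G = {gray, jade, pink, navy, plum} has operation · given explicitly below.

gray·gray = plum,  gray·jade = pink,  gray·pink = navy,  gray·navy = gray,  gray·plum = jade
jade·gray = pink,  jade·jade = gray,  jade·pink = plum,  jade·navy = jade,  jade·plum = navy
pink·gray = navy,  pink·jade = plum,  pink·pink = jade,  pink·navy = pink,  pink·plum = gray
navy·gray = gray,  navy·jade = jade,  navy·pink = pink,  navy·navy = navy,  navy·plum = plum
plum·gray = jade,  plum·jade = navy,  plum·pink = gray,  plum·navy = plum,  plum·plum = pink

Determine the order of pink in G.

5

The identity element is navy (its row matches the header).
pink^1 = pink
pink^2 = pink·pink = jade
pink^3 = jade·pink = plum
pink^4 = plum·pink = gray
pink^5 = gray·pink = navy
The first power of pink equal to the identity is pink^5, so ord(pink) = 5.
(Structurally, G here is isomorphic to the cyclic group Z_5.)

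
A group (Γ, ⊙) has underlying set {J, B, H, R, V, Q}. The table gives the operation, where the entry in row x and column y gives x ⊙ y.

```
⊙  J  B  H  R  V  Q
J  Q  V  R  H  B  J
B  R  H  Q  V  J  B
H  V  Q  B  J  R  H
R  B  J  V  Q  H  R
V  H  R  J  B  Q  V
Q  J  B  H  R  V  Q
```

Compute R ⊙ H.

V

Read row R, column H: R ⊙ H = V.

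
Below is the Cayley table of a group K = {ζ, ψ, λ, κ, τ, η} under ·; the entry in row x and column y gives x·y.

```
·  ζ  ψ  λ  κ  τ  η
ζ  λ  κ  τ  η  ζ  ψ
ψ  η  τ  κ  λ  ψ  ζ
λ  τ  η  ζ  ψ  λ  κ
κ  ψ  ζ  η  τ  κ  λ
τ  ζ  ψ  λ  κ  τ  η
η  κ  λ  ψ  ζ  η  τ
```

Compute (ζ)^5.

ζ^1 = ζ
ζ^2 = ζ·ζ = λ
ζ^3 = λ·ζ = τ
ζ^4 = τ·ζ = ζ
ζ^5 = ζ·ζ = λ

λ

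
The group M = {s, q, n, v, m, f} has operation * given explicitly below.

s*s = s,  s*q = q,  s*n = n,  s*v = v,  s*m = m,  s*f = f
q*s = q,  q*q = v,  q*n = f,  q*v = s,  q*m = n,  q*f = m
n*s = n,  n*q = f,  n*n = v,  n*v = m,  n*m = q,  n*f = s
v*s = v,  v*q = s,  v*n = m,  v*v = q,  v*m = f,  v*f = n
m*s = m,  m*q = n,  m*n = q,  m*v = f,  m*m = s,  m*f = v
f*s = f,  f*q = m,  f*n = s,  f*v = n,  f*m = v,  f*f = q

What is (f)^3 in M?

f^1 = f
f^2 = f*f = q
f^3 = q*f = m

m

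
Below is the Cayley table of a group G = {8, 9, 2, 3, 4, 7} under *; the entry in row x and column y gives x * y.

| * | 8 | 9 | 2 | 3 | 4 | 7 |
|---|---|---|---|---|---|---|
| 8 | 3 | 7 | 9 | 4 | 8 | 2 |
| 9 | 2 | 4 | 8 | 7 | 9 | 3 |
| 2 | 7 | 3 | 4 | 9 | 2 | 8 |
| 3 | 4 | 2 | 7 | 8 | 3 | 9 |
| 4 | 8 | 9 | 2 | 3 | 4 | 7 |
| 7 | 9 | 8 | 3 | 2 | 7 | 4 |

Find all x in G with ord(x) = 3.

{3, 8}

Identity is 4. Compute the order of each non-identity element by repeated multiplication:
  8: 8 → 3 → 4  (order 3)
  9: 9 → 4  (order 2)
  2: 2 → 4  (order 2)
  3: 3 → 8 → 4  (order 3)
  7: 7 → 4  (order 2)
Elements of order 3: {3, 8}.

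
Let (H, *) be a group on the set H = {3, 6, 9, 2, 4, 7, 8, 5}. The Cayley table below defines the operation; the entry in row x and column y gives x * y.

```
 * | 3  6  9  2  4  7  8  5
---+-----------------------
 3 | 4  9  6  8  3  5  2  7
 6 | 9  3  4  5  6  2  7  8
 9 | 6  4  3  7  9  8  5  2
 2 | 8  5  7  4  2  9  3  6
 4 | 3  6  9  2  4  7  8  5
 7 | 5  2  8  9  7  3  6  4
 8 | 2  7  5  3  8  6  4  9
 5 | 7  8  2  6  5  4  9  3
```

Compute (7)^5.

7

7^1 = 7
7^2 = 7 * 7 = 3
7^3 = 3 * 7 = 5
7^4 = 5 * 7 = 4
7^5 = 4 * 7 = 7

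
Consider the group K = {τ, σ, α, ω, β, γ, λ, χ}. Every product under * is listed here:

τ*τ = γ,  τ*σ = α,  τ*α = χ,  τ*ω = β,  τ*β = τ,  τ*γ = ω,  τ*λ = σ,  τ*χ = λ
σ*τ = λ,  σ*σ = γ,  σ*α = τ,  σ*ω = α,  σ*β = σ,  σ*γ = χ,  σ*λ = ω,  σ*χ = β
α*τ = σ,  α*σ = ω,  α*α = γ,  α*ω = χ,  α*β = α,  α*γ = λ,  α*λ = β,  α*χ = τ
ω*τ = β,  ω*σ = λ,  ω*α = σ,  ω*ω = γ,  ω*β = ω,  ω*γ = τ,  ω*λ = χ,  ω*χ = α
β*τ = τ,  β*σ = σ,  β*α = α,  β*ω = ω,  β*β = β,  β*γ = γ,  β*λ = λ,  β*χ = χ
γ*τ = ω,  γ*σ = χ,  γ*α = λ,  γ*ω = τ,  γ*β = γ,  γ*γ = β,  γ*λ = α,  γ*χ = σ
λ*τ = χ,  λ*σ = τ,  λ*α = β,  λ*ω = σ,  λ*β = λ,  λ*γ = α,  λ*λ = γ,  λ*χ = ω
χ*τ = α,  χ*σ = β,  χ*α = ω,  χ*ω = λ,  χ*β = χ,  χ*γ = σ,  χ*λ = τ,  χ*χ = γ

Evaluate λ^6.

λ^1 = λ
λ^2 = λ * λ = γ
λ^3 = γ * λ = α
λ^4 = α * λ = β
λ^5 = β * λ = λ
λ^6 = λ * λ = γ
(Structurally, K here is isomorphic to the quaternion group Q_8.)

γ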